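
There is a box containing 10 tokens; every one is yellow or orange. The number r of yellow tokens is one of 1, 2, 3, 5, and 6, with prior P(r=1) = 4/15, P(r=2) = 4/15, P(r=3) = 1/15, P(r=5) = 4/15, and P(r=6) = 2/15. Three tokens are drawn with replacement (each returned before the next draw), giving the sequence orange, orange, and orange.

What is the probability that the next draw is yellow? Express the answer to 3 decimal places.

Under each hypothesis, the probability of the observed sequence is: P(data | r = 1) = (9/10)(9/10)(9/10) = 0.729; P(data | r = 2) = (8/10)(8/10)(8/10) = 0.512; P(data | r = 3) = (7/10)(7/10)(7/10) = 0.343; P(data | r = 5) = (5/10)(5/10)(5/10) = 0.125; P(data | r = 6) = (4/10)(4/10)(4/10) = 0.064.
The prior-weighted likelihoods are 4/15 · 0.729 = 0.1944, 4/15 · 0.512 = 0.13653, 1/15 · 0.343 = 0.022867, 4/15 · 0.125 = 0.033333, 2/15 · 0.064 = 0.0085333; these sum to 0.39567.
Normalising, the posterior is P(r = 1 | data) = 0.49132, P(r = 2 | data) = 0.34507, P(r = 3 | data) = 0.057793, P(r = 5 | data) = 0.084246, P(r = 6 | data) = 0.021567.
The predictive probability is P(yellow next | data) = (1/10)(0.49132) + (1/5)(0.34507) + (3/10)(0.057793) + (1/2)(0.084246) + (3/5)(0.021567) = 0.19055.

0.191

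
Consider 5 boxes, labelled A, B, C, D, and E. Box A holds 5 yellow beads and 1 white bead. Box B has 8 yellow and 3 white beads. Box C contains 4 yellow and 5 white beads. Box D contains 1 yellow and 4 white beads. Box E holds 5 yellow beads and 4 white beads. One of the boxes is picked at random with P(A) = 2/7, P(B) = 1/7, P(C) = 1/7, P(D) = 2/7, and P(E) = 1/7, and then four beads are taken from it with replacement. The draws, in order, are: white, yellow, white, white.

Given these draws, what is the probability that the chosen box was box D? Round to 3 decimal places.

For each hypothesis, P(data | H) works out to: P(data | box A) = (1/6)(5/6)(1/6)(1/6) = 0.003858; P(data | box B) = (3/11)(8/11)(3/11)(3/11) = 0.014753; P(data | box C) = (5/9)(4/9)(5/9)(5/9) = 0.076208; P(data | box D) = (4/5)(1/5)(4/5)(4/5) = 0.1024; P(data | box E) = (4/9)(5/9)(4/9)(4/9) = 0.048773.
Multiplying each by its prior: 2/7 · 0.003858 = 0.0011023, 1/7 · 0.014753 = 0.0021076, 1/7 · 0.076208 = 0.010887, 2/7 · 0.1024 = 0.029257, 1/7 · 0.048773 = 0.0069676; summing to 0.050321.
Hence P(box D | data) = (0.029257) / (0.050321) = 0.58141.

0.581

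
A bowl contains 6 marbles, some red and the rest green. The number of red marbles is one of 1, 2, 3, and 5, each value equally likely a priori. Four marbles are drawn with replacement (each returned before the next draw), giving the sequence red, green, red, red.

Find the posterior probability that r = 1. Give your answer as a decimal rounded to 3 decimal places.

For each hypothesis, P(data | H) works out to: P(data | r = 1) = (1/6)(5/6)(1/6)(1/6) = 0.003858; P(data | r = 2) = (2/6)(4/6)(2/6)(2/6) = 0.024691; P(data | r = 3) = (3/6)(3/6)(3/6)(3/6) = 0.0625; P(data | r = 5) = (5/6)(1/6)(5/6)(5/6) = 0.096451.
Weighting by the prior gives 1/4 · 0.003858 = 0.00096451, 1/4 · 0.024691 = 0.0061728, 1/4 · 0.0625 = 0.015625, 1/4 · 0.096451 = 0.024113; these sum to 0.046875.
Hence P(r = 1 | data) = (0.00096451) / (0.046875) = 0.020576.

0.021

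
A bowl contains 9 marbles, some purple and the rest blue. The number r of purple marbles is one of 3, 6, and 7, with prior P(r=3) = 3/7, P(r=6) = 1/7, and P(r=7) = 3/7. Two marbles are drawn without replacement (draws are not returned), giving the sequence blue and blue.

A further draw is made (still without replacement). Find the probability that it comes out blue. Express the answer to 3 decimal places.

0.513

The likelihood of the observed sequence under each hypothesis: P(data | r = 3) = (6/9)(5/8) = 5/12; P(data | r = 6) = (3/9)(2/8) = 1/12; P(data | r = 7) = (2/9)(1/8) = 1/36.
Multiplying each by its prior: 3/7 · 5/12 = 5/28, 1/7 · 1/12 = 1/84, 3/7 · 1/36 = 1/84; summing to 17/84.
Normalising, the posterior is P(r = 3 | data) = 15/17, P(r = 6 | data) = 1/17, P(r = 7 | data) = 1/17.
So P(blue next | data) = Σ P(blue next | H) P(H | data) = (4/7)(15/17) + (1/7)(1/17) + (0)(1/17) = 61/119.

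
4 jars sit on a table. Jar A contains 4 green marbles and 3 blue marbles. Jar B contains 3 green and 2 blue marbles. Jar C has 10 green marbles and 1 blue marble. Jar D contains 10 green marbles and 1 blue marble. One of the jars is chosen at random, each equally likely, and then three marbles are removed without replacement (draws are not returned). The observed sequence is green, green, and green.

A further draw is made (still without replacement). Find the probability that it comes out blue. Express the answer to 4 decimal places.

0.2202

For each hypothesis, P(data | H) works out to: P(data | jar A) = (4/7)(3/6)(2/5) = 4/35; P(data | jar B) = (3/5)(2/4)(1/3) = 1/10; P(data | jar C) = (10/11)(9/10)(8/9) = 8/11; P(data | jar D) = (10/11)(9/10)(8/9) = 8/11.
Weighting by the prior gives 1/4 · 4/35 = 1/35, 1/4 · 1/10 = 1/40, 1/4 · 8/11 = 2/11, 1/4 · 8/11 = 2/11; with total 257/616.
The posterior is then P(jar A | data) = 0.068482, P(jar B | data) = 0.059922, P(jar C | data) = 0.4358, P(jar D | data) = 0.4358.
The predictive probability is P(blue next | data) = (3/4)(0.068482) + (1)(0.059922) + (1/8)(0.4358) + (1/8)(0.4358) = 0.22023.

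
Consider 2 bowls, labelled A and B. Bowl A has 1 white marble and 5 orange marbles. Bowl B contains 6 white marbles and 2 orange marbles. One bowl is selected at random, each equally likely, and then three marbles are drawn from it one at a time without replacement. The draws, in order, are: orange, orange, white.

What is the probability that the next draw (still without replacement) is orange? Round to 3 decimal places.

0.824

For each hypothesis, P(data | H) works out to: P(data | bowl A) = (5/6)(4/5)(1/4) = 1/6; P(data | bowl B) = (2/8)(1/7)(6/6) = 1/28.
Weighting by the prior gives 1/2 · 1/6 = 1/12, 1/2 · 1/28 = 1/56; summing to 17/168.
The posterior is then P(bowl A | data) = 14/17, P(bowl B | data) = 3/17.
So P(orange next | data) = Σ P(orange next | H) P(H | data) = (1)(14/17) + (0)(3/17) = 14/17.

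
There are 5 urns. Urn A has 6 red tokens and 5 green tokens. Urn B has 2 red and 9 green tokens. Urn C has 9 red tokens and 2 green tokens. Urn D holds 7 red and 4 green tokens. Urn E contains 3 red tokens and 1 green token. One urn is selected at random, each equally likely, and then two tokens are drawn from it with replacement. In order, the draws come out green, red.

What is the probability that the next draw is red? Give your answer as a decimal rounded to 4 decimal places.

Under each hypothesis, the probability of the observed sequence is: P(data | urn A) = (5/11)(6/11) = 0.24793; P(data | urn B) = (9/11)(2/11) = 0.14876; P(data | urn C) = (2/11)(9/11) = 0.14876; P(data | urn D) = (4/11)(7/11) = 0.2314; P(data | urn E) = (1/4)(3/4) = 0.1875.
Multiplying each by its prior: 1/5 · 0.24793 = 0.049587, 1/5 · 0.14876 = 0.029752, 1/5 · 0.14876 = 0.029752, 1/5 · 0.2314 = 0.046281, 1/5 · 0.1875 = 0.0375; these sum to 0.19287.
Normalising, the posterior is P(urn A | data) = 0.2571, P(urn B | data) = 0.15426, P(urn C | data) = 0.15426, P(urn D | data) = 0.23996, P(urn E | data) = 0.19443.
Averaging over the posterior, P(red next | data) = (6/11)(0.2571) + (2/11)(0.15426) + (9/11)(0.15426) + (7/11)(0.23996) + (3/4)(0.19443) = 0.59302.

0.5930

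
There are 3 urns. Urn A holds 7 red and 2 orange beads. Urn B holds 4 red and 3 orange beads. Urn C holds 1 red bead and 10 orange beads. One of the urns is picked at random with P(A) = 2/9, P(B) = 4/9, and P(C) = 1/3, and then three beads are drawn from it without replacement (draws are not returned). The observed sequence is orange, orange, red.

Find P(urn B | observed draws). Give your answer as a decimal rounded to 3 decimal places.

0.582

Compute the likelihood of the observed sequence for each case: P(data | urn A) = (2/9)(1/8)(7/7) = 0.027778; P(data | urn B) = (3/7)(2/6)(4/5) = 0.11429; P(data | urn C) = (10/11)(9/10)(1/9) = 0.090909.
Multiplying each by its prior: 2/9 · 0.027778 = 0.0061728, 4/9 · 0.11429 = 0.050794, 1/3 · 0.090909 = 0.030303; these sum to 0.08727.
Hence P(urn B | data) = (0.050794) / (0.08727) = 0.58203.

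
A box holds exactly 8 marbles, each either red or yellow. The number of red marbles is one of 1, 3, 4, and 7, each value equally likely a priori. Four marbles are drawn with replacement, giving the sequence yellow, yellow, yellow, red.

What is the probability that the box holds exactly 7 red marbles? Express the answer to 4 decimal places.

For each hypothesis, P(data | H) works out to: P(data | r = 1) = (7/8)(7/8)(7/8)(1/8) = 0.08374; P(data | r = 3) = (5/8)(5/8)(5/8)(3/8) = 0.091553; P(data | r = 4) = (4/8)(4/8)(4/8)(4/8) = 0.0625; P(data | r = 7) = (1/8)(1/8)(1/8)(7/8) = 0.001709.
The prior-weighted likelihoods are 1/4 · 0.08374 = 0.020935, 1/4 · 0.091553 = 0.022888, 1/4 · 0.0625 = 0.015625, 1/4 · 0.001709 = 0.00042725; with total 0.059875.
By Bayes' rule, P(r = 7 | data) = (0.00042725) / (0.059875) = 0.0071356.

0.0071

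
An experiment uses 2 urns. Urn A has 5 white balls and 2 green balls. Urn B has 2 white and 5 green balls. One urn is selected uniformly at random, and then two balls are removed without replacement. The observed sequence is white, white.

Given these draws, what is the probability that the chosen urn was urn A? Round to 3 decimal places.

0.909

Under each hypothesis, the probability of the observed sequence is: P(data | urn A) = (5/7)(4/6) = 10/21; P(data | urn B) = (2/7)(1/6) = 1/21.
Multiplying each by its prior: 1/2 · 10/21 = 5/21, 1/2 · 1/21 = 1/42; these sum to 11/42.
Hence P(urn A | data) = (5/21) / (11/42) = 10/11.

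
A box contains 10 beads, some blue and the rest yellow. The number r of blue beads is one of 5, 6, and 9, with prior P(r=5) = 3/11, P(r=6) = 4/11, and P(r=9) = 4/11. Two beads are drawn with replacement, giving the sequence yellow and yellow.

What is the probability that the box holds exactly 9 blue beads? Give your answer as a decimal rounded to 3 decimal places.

0.028

The likelihood of the observed sequence under each hypothesis: P(data | r = 5) = (5/10)(5/10) = 1/4; P(data | r = 6) = (4/10)(4/10) = 4/25; P(data | r = 9) = (1/10)(1/10) = 1/100.
Multiplying each by its prior: 3/11 · 1/4 = 3/44, 4/11 · 4/25 = 16/275, 4/11 · 1/100 = 1/275; summing to 13/100.
Therefore the posterior P(r = 9 | data) = (1/275) / (13/100) = 4/143.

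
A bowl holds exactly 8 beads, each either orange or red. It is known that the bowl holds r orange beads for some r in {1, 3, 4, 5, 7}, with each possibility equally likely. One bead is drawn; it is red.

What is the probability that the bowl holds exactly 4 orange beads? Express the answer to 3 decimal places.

0.200

For each hypothesis, P(data | H) works out to: P(data | r = 1) = (7/8) = 7/8; P(data | r = 3) = (5/8) = 5/8; P(data | r = 4) = (4/8) = 1/2; P(data | r = 5) = (3/8) = 3/8; P(data | r = 7) = (1/8) = 1/8.
The prior-weighted likelihoods are 1/5 · 7/8 = 7/40, 1/5 · 5/8 = 1/8, 1/5 · 1/2 = 1/10, 1/5 · 3/8 = 3/40, 1/5 · 1/8 = 1/40; summing to 1/2.
Therefore the posterior P(r = 4 | data) = (1/10) / (1/2) = 1/5.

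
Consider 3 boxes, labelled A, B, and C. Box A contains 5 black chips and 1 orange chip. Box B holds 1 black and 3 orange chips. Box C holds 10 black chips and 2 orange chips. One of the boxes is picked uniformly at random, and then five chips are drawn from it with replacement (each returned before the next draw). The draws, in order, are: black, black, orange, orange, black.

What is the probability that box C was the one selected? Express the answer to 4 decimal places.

0.3927

Compute the likelihood of the observed sequence for each case: P(data | box A) = (5/6)(5/6)(1/6)(1/6)(5/6) = 0.016075; P(data | box B) = (1/4)(1/4)(3/4)(3/4)(1/4) = 0.0087891; P(data | box C) = (10/12)(10/12)(2/12)(2/12)(10/12) = 0.016075.
Weighting by the prior gives 1/3 · 0.016075 = 0.0053584, 1/3 · 0.0087891 = 0.0029297, 1/3 · 0.016075 = 0.0053584; these sum to 0.013646.
Hence P(box C | data) = (0.0053584) / (0.013646) = 0.39266.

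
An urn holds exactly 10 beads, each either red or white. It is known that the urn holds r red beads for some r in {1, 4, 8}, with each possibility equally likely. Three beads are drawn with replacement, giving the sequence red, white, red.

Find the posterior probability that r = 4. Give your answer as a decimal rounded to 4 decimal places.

The likelihood of the observed sequence under each hypothesis: P(data | r = 1) = (1/10)(9/10)(1/10) = 0.009; P(data | r = 4) = (4/10)(6/10)(4/10) = 0.096; P(data | r = 8) = (8/10)(2/10)(8/10) = 0.128.
Multiplying each by its prior: 1/3 · 0.009 = 0.003, 1/3 · 0.096 = 0.032, 1/3 · 0.128 = 0.042667; with total 0.077667.
Hence P(r = 4 | data) = (0.032) / (0.077667) = 0.41202.

0.4120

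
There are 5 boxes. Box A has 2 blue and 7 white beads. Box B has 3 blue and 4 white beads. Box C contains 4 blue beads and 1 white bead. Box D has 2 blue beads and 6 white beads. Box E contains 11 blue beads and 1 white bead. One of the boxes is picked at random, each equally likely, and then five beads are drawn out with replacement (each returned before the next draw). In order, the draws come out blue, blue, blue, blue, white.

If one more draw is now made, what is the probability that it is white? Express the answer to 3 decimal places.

Compute the likelihood of the observed sequence for each case: P(data | box A) = (2/9)(2/9)(2/9)(2/9)(7/9) = 0.0018967; P(data | box B) = (3/7)(3/7)(3/7)(3/7)(4/7) = 0.019278; P(data | box C) = (4/5)(4/5)(4/5)(4/5)(1/5) = 0.08192; P(data | box D) = (2/8)(2/8)(2/8)(2/8)(6/8) = 0.0029297; P(data | box E) = (11/12)(11/12)(11/12)(11/12)(1/12) = 0.058839.
The prior-weighted likelihoods are 1/5 · 0.0018967 = 0.00037935, 1/5 · 0.019278 = 0.0038555, 1/5 · 0.08192 = 0.016384, 1/5 · 0.0029297 = 0.00058594, 1/5 · 0.058839 = 0.011768; with total 0.032973.
Dividing through by the total gives posterior P(box A | data) = 0.011505, P(box B | data) = 0.11693, P(box C | data) = 0.4969, P(box D | data) = 0.01777, P(box E | data) = 0.3569.
Averaging over the posterior, P(white next | data) = (7/9)(0.011505) + (4/7)(0.11693) + (1/5)(0.4969) + (3/4)(0.01777) + (1/12)(0.3569) = 0.21821.

0.218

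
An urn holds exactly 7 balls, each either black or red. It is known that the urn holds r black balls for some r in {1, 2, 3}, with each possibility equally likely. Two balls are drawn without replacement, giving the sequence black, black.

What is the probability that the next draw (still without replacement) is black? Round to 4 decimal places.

Under each hypothesis, the probability of the observed sequence is: P(data | r = 1) = (1/7)(0/6) = 0; P(data | r = 2) = (2/7)(1/6) = 1/21; P(data | r = 3) = (3/7)(2/6) = 1/7.
Weighting by the prior gives 1/3 · 0 = 0, 1/3 · 1/21 = 1/63, 1/3 · 1/7 = 1/21; summing to 4/63.
Dividing through by the total gives posterior P(r = 1 | data) = 0, P(r = 2 | data) = 1/4, P(r = 3 | data) = 3/4.
The predictive probability is P(black next | data) = (0)(1/4) + (1/5)(3/4) = 3/20.

0.1500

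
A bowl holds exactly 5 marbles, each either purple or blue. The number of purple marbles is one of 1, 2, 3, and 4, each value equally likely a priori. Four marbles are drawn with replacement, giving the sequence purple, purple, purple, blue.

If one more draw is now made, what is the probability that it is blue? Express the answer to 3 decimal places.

0.356

The likelihood of the observed sequence under each hypothesis: P(data | r = 1) = (1/5)(1/5)(1/5)(4/5) = 0.0064; P(data | r = 2) = (2/5)(2/5)(2/5)(3/5) = 0.0384; P(data | r = 3) = (3/5)(3/5)(3/5)(2/5) = 0.0864; P(data | r = 4) = (4/5)(4/5)(4/5)(1/5) = 0.1024.
Weighting by the prior gives 1/4 · 0.0064 = 0.0016, 1/4 · 0.0384 = 0.0096, 1/4 · 0.0864 = 0.0216, 1/4 · 0.1024 = 0.0256; summing to 0.0584.
Normalising, the posterior is P(r = 1 | data) = 0.027397, P(r = 2 | data) = 0.16438, P(r = 3 | data) = 0.36986, P(r = 4 | data) = 0.43836.
Averaging over the posterior, P(blue next | data) = (4/5)(0.027397) + (3/5)(0.16438) + (2/5)(0.36986) + (1/5)(0.43836) = 0.35616.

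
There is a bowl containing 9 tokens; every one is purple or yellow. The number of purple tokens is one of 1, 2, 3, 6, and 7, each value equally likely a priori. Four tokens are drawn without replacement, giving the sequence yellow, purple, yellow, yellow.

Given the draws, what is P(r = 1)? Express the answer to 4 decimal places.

0.2917

Compute the likelihood of the observed sequence for each case: P(data | r = 1) = (8/9)(1/8)(7/7)(6/6) = 1/9; P(data | r = 2) = (7/9)(2/8)(6/7)(5/6) = 5/36; P(data | r = 3) = (6/9)(3/8)(5/7)(4/6) = 5/42; P(data | r = 6) = (3/9)(6/8)(2/7)(1/6) = 1/84; P(data | r = 7) = (2/9)(7/8)(1/7)(0/6) = 0.
Multiplying each by its prior: 1/5 · 1/9 = 1/45, 1/5 · 5/36 = 1/36, 1/5 · 5/42 = 1/42, 1/5 · 1/84 = 1/420, 1/5 · 0 = 0; with total 8/105.
Therefore the posterior P(r = 1 | data) = (1/45) / (8/105) = 7/24.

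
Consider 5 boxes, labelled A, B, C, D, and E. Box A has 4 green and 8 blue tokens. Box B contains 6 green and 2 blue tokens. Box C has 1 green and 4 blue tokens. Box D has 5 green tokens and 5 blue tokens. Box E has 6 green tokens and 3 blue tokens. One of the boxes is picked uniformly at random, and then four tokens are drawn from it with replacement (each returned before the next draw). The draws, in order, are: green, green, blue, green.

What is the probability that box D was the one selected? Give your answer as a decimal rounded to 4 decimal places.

For each hypothesis, P(data | H) works out to: P(data | box A) = (4/12)(4/12)(8/12)(4/12) = 0.024691; P(data | box B) = (6/8)(6/8)(2/8)(6/8) = 0.10547; P(data | box C) = (1/5)(1/5)(4/5)(1/5) = 0.0064; P(data | box D) = (5/10)(5/10)(5/10)(5/10) = 0.0625; P(data | box E) = (6/9)(6/9)(3/9)(6/9) = 0.098765.
Weighting by the prior gives 1/5 · 0.024691 = 0.0049383, 1/5 · 0.10547 = 0.021094, 1/5 · 0.0064 = 0.00128, 1/5 · 0.0625 = 0.0125, 1/5 · 0.098765 = 0.019753; these sum to 0.059565.
So P(box D | data) = (0.0125) / (0.059565) = 0.20985.

0.2099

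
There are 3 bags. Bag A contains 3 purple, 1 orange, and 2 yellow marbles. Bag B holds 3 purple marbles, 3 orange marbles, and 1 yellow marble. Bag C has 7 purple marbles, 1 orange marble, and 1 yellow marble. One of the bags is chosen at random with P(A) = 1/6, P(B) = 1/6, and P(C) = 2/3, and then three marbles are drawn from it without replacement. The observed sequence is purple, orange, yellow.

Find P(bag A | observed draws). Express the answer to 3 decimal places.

Under each hypothesis, the probability of the observed sequence is: P(data | bag A) = (3/6)(1/5)(2/4) = 0.05; P(data | bag B) = (3/7)(3/6)(1/5) = 0.042857; P(data | bag C) = (7/9)(1/8)(1/7) = 0.013889.
Multiplying each by its prior: 1/6 · 0.05 = 0.0083333, 1/6 · 0.042857 = 0.0071429, 2/3 · 0.013889 = 0.0092593; summing to 0.024735.
By Bayes' rule, P(bag A | data) = (0.0083333) / (0.024735) = 0.3369.

0.337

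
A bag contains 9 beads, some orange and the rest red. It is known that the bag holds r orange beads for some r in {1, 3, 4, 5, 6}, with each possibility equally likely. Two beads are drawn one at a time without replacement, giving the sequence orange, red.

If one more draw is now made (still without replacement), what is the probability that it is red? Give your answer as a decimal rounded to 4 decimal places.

Under each hypothesis, the probability of the observed sequence is: P(data | r = 1) = (1/9)(8/8) = 1/9; P(data | r = 3) = (3/9)(6/8) = 1/4; P(data | r = 4) = (4/9)(5/8) = 5/18; P(data | r = 5) = (5/9)(4/8) = 5/18; P(data | r = 6) = (6/9)(3/8) = 1/4.
Multiplying each by its prior: 1/5 · 1/9 = 1/45, 1/5 · 1/4 = 1/20, 1/5 · 5/18 = 1/18, 1/5 · 5/18 = 1/18, 1/5 · 1/4 = 1/20; summing to 7/30.
Dividing through by the total gives posterior P(r = 1 | data) = 2/21, P(r = 3 | data) = 3/14, P(r = 4 | data) = 5/21, P(r = 5 | data) = 5/21, P(r = 6 | data) = 3/14.
The predictive probability is P(red next | data) = (1)(2/21) + (5/7)(3/14) + (4/7)(5/21) + (3/7)(5/21) + (2/7)(3/14) = 23/42.

0.5476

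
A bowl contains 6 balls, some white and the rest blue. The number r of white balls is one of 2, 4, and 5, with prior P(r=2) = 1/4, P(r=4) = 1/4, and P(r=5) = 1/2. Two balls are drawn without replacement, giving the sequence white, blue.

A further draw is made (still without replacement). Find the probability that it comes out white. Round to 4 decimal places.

0.6923

Compute the likelihood of the observed sequence for each case: P(data | r = 2) = (2/6)(4/5) = 4/15; P(data | r = 4) = (4/6)(2/5) = 4/15; P(data | r = 5) = (5/6)(1/5) = 1/6.
Multiplying each by its prior: 1/4 · 4/15 = 1/15, 1/4 · 4/15 = 1/15, 1/2 · 1/6 = 1/12; with total 13/60.
The posterior is then P(r = 2 | data) = 4/13, P(r = 4 | data) = 4/13, P(r = 5 | data) = 5/13.
So P(white next | data) = Σ P(white next | H) P(H | data) = (1/4)(4/13) + (3/4)(4/13) + (1)(5/13) = 9/13.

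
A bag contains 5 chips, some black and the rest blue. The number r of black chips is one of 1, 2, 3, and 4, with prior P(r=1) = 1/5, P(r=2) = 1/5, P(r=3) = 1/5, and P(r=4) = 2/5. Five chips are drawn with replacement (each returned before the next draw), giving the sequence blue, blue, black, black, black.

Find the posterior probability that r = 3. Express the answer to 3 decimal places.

0.333

Under each hypothesis, the probability of the observed sequence is: P(data | r = 1) = (4/5)(4/5)(1/5)(1/5)(1/5) = 0.00512; P(data | r = 2) = (3/5)(3/5)(2/5)(2/5)(2/5) = 0.02304; P(data | r = 3) = (2/5)(2/5)(3/5)(3/5)(3/5) = 0.03456; P(data | r = 4) = (1/5)(1/5)(4/5)(4/5)(4/5) = 0.02048.
Multiplying each by its prior: 1/5 · 0.00512 = 0.001024, 1/5 · 0.02304 = 0.004608, 1/5 · 0.03456 = 0.006912, 2/5 · 0.02048 = 0.008192; with total 0.020736.
Hence P(r = 3 | data) = (0.006912) / (0.020736) = 0.33333.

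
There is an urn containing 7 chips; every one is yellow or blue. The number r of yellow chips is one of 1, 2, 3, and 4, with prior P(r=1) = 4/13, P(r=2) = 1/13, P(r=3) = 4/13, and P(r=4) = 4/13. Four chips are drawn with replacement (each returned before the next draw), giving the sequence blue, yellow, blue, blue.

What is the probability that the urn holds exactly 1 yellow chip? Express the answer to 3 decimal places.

0.373

Compute the likelihood of the observed sequence for each case: P(data | r = 1) = (6/7)(1/7)(6/7)(6/7) = 0.089963; P(data | r = 2) = (5/7)(2/7)(5/7)(5/7) = 0.10412; P(data | r = 3) = (4/7)(3/7)(4/7)(4/7) = 0.079967; P(data | r = 4) = (3/7)(4/7)(3/7)(3/7) = 0.044981.
Weighting by the prior gives 4/13 · 0.089963 = 0.027681, 1/13 · 0.10412 = 0.0080095, 4/13 · 0.079967 = 0.024605, 4/13 · 0.044981 = 0.01384; summing to 0.074136.
By Bayes' rule, P(r = 1 | data) = (0.027681) / (0.074136) = 0.37338.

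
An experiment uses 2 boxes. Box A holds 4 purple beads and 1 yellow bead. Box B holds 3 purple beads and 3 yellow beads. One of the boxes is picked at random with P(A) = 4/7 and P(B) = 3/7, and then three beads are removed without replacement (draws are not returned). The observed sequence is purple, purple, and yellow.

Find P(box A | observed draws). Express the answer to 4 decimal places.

The likelihood of the observed sequence under each hypothesis: P(data | box A) = (4/5)(3/4)(1/3) = 1/5; P(data | box B) = (3/6)(2/5)(3/4) = 3/20.
Multiplying each by its prior: 4/7 · 1/5 = 4/35, 3/7 · 3/20 = 9/140; summing to 5/28.
So P(box A | data) = (4/35) / (5/28) = 16/25.

0.6400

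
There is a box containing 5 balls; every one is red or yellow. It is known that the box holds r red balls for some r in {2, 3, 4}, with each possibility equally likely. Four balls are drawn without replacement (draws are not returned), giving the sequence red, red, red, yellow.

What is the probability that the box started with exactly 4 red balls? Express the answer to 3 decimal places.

0.667

Under each hypothesis, the probability of the observed sequence is: P(data | r = 2) = (2/5)(1/4)(0/3) = 0; P(data | r = 3) = (3/5)(2/4)(1/3)(2/2) = 1/10; P(data | r = 4) = (4/5)(3/4)(2/3)(1/2) = 1/5.
The prior-weighted likelihoods are 1/3 · 0 = 0, 1/3 · 1/10 = 1/30, 1/3 · 1/5 = 1/15; with total 1/10.
Hence P(r = 4 | data) = (1/15) / (1/10) = 2/3.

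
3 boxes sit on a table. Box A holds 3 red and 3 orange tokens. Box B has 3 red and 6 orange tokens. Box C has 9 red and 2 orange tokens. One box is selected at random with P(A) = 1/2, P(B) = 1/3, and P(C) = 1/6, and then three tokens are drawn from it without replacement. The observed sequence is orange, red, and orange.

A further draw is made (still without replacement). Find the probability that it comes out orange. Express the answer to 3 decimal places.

Compute the likelihood of the observed sequence for each case: P(data | box A) = (3/6)(3/5)(2/4) = 0.15; P(data | box B) = (6/9)(3/8)(5/7) = 0.17857; P(data | box C) = (2/11)(9/10)(1/9) = 0.018182.
Weighting by the prior gives 1/2 · 0.15 = 0.075, 1/3 · 0.17857 = 0.059524, 1/6 · 0.018182 = 0.0030303; with total 0.13755.
Normalising, the posterior is P(box A | data) = 0.54524, P(box B | data) = 0.43273, P(box C | data) = 0.02203.
So P(orange next | data) = Σ P(orange next | H) P(H | data) = (1/3)(0.54524) + (2/3)(0.43273) + (0)(0.02203) = 0.47023.

0.470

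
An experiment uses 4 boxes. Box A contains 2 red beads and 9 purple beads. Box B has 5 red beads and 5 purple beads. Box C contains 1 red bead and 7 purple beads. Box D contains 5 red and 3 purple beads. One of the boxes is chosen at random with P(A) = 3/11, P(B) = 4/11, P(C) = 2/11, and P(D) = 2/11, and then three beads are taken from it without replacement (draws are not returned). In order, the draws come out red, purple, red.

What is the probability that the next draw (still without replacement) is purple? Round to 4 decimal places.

0.5323

For each hypothesis, P(data | H) works out to: P(data | box A) = (2/11)(9/10)(1/9) = 0.018182; P(data | box B) = (5/10)(5/9)(4/8) = 0.13889; P(data | box C) = (1/8)(7/7)(0/6) = 0; P(data | box D) = (5/8)(3/7)(4/6) = 0.17857.
Multiplying each by its prior: 3/11 · 0.018182 = 0.0049587, 4/11 · 0.13889 = 0.050505, 2/11 · 0 = 0, 2/11 · 0.17857 = 0.032468; these sum to 0.087931.
Dividing through by the total gives posterior P(box A | data) = 0.056393, P(box B | data) = 0.57437, P(box C | data) = 0, P(box D | data) = 0.36924.
So P(purple next | data) = Σ P(purple next | H) P(H | data) = (1)(0.056393) + (4/7)(0.57437) + (2/5)(0.36924) = 0.5323.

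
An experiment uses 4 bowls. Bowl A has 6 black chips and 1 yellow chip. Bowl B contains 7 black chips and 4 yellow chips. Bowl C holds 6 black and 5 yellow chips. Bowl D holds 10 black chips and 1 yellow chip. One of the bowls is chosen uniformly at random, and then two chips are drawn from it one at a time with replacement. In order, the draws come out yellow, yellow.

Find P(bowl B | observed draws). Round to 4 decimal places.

0.3598

Compute the likelihood of the observed sequence for each case: P(data | bowl A) = (1/7)(1/7) = 0.020408; P(data | bowl B) = (4/11)(4/11) = 0.13223; P(data | bowl C) = (5/11)(5/11) = 0.20661; P(data | bowl D) = (1/11)(1/11) = 0.0082645.
Multiplying each by its prior: 1/4 · 0.020408 = 0.005102, 1/4 · 0.13223 = 0.033058, 1/4 · 0.20661 = 0.051653, 1/4 · 0.0082645 = 0.0020661; summing to 0.091879.
Therefore the posterior P(bowl B | data) = (0.033058) / (0.091879) = 0.3598.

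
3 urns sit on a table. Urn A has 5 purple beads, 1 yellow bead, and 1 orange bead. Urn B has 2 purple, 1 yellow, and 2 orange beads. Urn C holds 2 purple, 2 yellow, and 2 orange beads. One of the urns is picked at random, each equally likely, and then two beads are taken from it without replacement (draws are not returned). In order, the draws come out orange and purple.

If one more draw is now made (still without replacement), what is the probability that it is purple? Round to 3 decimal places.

The likelihood of the observed sequence under each hypothesis: P(data | urn A) = (1/7)(5/6) = 5/42; P(data | urn B) = (2/5)(2/4) = 1/5; P(data | urn C) = (2/6)(2/5) = 2/15.
Weighting by the prior gives 1/3 · 5/42 = 5/126, 1/3 · 1/5 = 1/15, 1/3 · 2/15 = 2/45; these sum to 19/126.
Dividing through by the total gives posterior P(urn A | data) = 5/19, P(urn B | data) = 42/95, P(urn C | data) = 28/95.
So P(purple next | data) = Σ P(purple next | H) P(H | data) = (4/5)(5/19) + (1/3)(42/95) + (1/4)(28/95) = 41/95.

0.432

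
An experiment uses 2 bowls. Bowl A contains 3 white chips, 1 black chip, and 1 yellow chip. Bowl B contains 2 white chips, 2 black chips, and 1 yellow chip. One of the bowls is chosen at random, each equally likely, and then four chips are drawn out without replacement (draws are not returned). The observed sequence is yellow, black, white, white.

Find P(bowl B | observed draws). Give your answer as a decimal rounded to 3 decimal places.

The likelihood of the observed sequence under each hypothesis: P(data | bowl A) = (1/5)(1/4)(3/3)(2/2) = 1/20; P(data | bowl B) = (1/5)(2/4)(2/3)(1/2) = 1/30.
The prior-weighted likelihoods are 1/2 · 1/20 = 1/40, 1/2 · 1/30 = 1/60; these sum to 1/24.
Hence P(bowl B | data) = (1/60) / (1/24) = 2/5.

0.400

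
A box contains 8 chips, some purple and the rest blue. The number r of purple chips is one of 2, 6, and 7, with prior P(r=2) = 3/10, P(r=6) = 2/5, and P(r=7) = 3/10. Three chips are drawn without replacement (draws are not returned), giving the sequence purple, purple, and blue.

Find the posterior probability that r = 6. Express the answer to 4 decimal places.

Under each hypothesis, the probability of the observed sequence is: P(data | r = 2) = (2/8)(1/7)(6/6) = 1/28; P(data | r = 6) = (6/8)(5/7)(2/6) = 5/28; P(data | r = 7) = (7/8)(6/7)(1/6) = 1/8.
The prior-weighted likelihoods are 3/10 · 1/28 = 3/280, 2/5 · 5/28 = 1/14, 3/10 · 1/8 = 3/80; summing to 67/560.
Hence P(r = 6 | data) = (1/14) / (67/560) = 40/67.

0.5970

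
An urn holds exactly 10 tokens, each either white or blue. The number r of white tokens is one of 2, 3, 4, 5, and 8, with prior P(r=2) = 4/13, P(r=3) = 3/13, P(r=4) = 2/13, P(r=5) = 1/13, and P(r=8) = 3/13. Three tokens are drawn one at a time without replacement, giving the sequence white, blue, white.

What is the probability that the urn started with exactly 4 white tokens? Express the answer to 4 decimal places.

For each hypothesis, P(data | H) works out to: P(data | r = 2) = (2/10)(8/9)(1/8) = 1/45; P(data | r = 3) = (3/10)(7/9)(2/8) = 7/120; P(data | r = 4) = (4/10)(6/9)(3/8) = 1/10; P(data | r = 5) = (5/10)(5/9)(4/8) = 5/36; P(data | r = 8) = (8/10)(2/9)(7/8) = 7/45.
The prior-weighted likelihoods are 4/13 · 1/45 = 4/585, 3/13 · 7/120 = 7/520, 2/13 · 1/10 = 1/65, 1/13 · 5/36 = 5/468, 3/13 · 7/45 = 7/195; summing to 77/936.
By Bayes' rule, P(r = 4 | data) = (1/65) / (77/936) = 72/385.

0.1870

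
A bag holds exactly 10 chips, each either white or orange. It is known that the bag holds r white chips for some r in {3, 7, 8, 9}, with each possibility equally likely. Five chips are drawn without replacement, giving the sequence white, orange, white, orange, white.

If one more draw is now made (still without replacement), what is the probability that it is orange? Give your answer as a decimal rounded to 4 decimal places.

0.2308

For each hypothesis, P(data | H) works out to: P(data | r = 3) = (3/10)(7/9)(2/8)(6/7)(1/6) = 1/120; P(data | r = 7) = (7/10)(3/9)(6/8)(2/7)(5/6) = 1/24; P(data | r = 8) = (8/10)(2/9)(7/8)(1/7)(6/6) = 1/45; P(data | r = 9) = (9/10)(1/9)(8/8)(0/7) = 0.
Weighting by the prior gives 1/4 · 1/120 = 1/480, 1/4 · 1/24 = 1/96, 1/4 · 1/45 = 1/180, 1/4 · 0 = 0; summing to 13/720.
Normalising, the posterior is P(r = 3 | data) = 3/26, P(r = 7 | data) = 15/26, P(r = 8 | data) = 4/13, P(r = 9 | data) = 0.
The predictive probability is P(orange next | data) = (1)(3/26) + (1/5)(15/26) + (0)(4/13) = 3/13.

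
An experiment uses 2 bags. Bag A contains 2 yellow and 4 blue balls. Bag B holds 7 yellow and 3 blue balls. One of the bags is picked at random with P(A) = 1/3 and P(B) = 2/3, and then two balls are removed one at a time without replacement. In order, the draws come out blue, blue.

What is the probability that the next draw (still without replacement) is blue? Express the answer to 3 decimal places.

0.406

Compute the likelihood of the observed sequence for each case: P(data | bag A) = (4/6)(3/5) = 2/5; P(data | bag B) = (3/10)(2/9) = 1/15.
The prior-weighted likelihoods are 1/3 · 2/5 = 2/15, 2/3 · 1/15 = 2/45; these sum to 8/45.
Normalising, the posterior is P(bag A | data) = 3/4, P(bag B | data) = 1/4.
The predictive probability is P(blue next | data) = (1/2)(3/4) + (1/8)(1/4) = 13/32.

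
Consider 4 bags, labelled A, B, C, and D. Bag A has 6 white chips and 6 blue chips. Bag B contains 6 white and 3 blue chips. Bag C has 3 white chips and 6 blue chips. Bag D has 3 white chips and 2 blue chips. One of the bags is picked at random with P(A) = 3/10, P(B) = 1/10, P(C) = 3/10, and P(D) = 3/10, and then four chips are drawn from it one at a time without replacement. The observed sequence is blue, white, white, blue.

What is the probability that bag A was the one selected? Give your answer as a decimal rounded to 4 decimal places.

For each hypothesis, P(data | H) works out to: P(data | bag A) = (6/12)(6/11)(5/10)(5/9) = 0.075758; P(data | bag B) = (3/9)(6/8)(5/7)(2/6) = 0.059524; P(data | bag C) = (6/9)(3/8)(2/7)(5/6) = 0.059524; P(data | bag D) = (2/5)(3/4)(2/3)(1/2) = 0.1.
Weighting by the prior gives 3/10 · 0.075758 = 0.022727, 1/10 · 0.059524 = 0.0059524, 3/10 · 0.059524 = 0.017857, 3/10 · 0.1 = 0.03; these sum to 0.076537.
By Bayes' rule, P(bag A | data) = (0.022727) / (0.076537) = 0.29695.

0.2969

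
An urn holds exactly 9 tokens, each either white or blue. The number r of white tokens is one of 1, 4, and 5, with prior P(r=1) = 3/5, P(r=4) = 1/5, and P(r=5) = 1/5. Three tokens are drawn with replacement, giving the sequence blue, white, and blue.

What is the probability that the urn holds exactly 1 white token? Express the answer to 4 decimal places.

0.5161

Compute the likelihood of the observed sequence for each case: P(data | r = 1) = (8/9)(1/9)(8/9) = 0.087791; P(data | r = 4) = (5/9)(4/9)(5/9) = 0.13717; P(data | r = 5) = (4/9)(5/9)(4/9) = 0.10974.
Weighting by the prior gives 3/5 · 0.087791 = 0.052675, 1/5 · 0.13717 = 0.027435, 1/5 · 0.10974 = 0.021948; with total 0.10206.
So P(r = 1 | data) = (0.052675) / (0.10206) = 0.51613.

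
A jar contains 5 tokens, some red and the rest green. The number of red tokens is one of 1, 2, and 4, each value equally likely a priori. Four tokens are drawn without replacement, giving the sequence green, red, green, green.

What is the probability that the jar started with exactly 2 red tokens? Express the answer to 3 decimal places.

0.333

The likelihood of the observed sequence under each hypothesis: P(data | r = 1) = (4/5)(1/4)(3/3)(2/2) = 1/5; P(data | r = 2) = (3/5)(2/4)(2/3)(1/2) = 1/10; P(data | r = 4) = (1/5)(4/4)(0/3) = 0.
The prior-weighted likelihoods are 1/3 · 1/5 = 1/15, 1/3 · 1/10 = 1/30, 1/3 · 0 = 0; summing to 1/10.
By Bayes' rule, P(r = 2 | data) = (1/30) / (1/10) = 1/3.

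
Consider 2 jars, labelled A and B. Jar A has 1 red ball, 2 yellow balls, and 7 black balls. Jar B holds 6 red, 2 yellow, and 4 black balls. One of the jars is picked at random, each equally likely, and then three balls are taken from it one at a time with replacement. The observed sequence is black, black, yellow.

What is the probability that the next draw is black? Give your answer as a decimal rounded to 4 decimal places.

0.6417

Under each hypothesis, the probability of the observed sequence is: P(data | jar A) = (7/10)(7/10)(2/10) = 0.098; P(data | jar B) = (4/12)(4/12)(2/12) = 0.018519.
The prior-weighted likelihoods are 1/2 · 0.098 = 0.049, 1/2 · 0.018519 = 0.0092593; these sum to 0.058259.
Normalising, the posterior is P(jar A | data) = 0.84107, P(jar B | data) = 0.15893.
So P(black next | data) = Σ P(black next | H) P(H | data) = (7/10)(0.84107) + (1/3)(0.15893) = 0.64172.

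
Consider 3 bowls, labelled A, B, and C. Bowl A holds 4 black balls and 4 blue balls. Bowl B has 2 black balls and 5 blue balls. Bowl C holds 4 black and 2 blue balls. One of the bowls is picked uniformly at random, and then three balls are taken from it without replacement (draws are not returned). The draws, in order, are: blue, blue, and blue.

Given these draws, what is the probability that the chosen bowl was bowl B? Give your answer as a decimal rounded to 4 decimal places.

0.8000

Compute the likelihood of the observed sequence for each case: P(data | bowl A) = (4/8)(3/7)(2/6) = 1/14; P(data | bowl B) = (5/7)(4/6)(3/5) = 2/7; P(data | bowl C) = (2/6)(1/5)(0/4) = 0.
Multiplying each by its prior: 1/3 · 1/14 = 1/42, 1/3 · 2/7 = 2/21, 1/3 · 0 = 0; summing to 5/42.
By Bayes' rule, P(bowl B | data) = (2/21) / (5/42) = 4/5.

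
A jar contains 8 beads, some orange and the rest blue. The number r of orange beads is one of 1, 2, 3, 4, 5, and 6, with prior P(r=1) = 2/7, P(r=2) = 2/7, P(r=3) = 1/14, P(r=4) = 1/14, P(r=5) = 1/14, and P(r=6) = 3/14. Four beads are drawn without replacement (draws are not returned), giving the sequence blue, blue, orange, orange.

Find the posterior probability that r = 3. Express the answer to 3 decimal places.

For each hypothesis, P(data | H) works out to: P(data | r = 1) = (7/8)(6/7)(1/6)(0/5) = 0; P(data | r = 2) = (6/8)(5/7)(2/6)(1/5) = 0.035714; P(data | r = 3) = (5/8)(4/7)(3/6)(2/5) = 0.071429; P(data | r = 4) = (4/8)(3/7)(4/6)(3/5) = 0.085714; P(data | r = 5) = (3/8)(2/7)(5/6)(4/5) = 0.071429; P(data | r = 6) = (2/8)(1/7)(6/6)(5/5) = 0.035714.
Multiplying each by its prior: 2/7 · 0 = 0, 2/7 · 0.035714 = 0.010204, 1/14 · 0.071429 = 0.005102, 1/14 · 0.085714 = 0.0061224, 1/14 · 0.071429 = 0.005102, 3/14 · 0.035714 = 0.0076531; summing to 0.034184.
By Bayes' rule, P(r = 3 | data) = (0.005102) / (0.034184) = 0.14925.

0.149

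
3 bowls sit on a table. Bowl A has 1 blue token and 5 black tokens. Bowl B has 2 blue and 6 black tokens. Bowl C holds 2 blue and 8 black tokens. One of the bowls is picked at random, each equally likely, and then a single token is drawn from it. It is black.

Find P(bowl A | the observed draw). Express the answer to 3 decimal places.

The likelihood of this draw under each hypothesis: P(data | bowl A) = (5/6) = 5/6; P(data | bowl B) = (6/8) = 3/4; P(data | bowl C) = (8/10) = 4/5.
The prior-weighted likelihoods are 1/3 · 5/6 = 5/18, 1/3 · 3/4 = 1/4, 1/3 · 4/5 = 4/15; summing to 143/180.
So P(bowl A | data) = (5/18) / (143/180) = 50/143.

0.350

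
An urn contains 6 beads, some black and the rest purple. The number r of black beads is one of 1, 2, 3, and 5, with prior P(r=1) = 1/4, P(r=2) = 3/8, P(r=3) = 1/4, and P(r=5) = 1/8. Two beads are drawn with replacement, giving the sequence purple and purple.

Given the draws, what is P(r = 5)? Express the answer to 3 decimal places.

Under each hypothesis, the probability of the observed sequence is: P(data | r = 1) = (5/6)(5/6) = 25/36; P(data | r = 2) = (4/6)(4/6) = 4/9; P(data | r = 3) = (3/6)(3/6) = 1/4; P(data | r = 5) = (1/6)(1/6) = 1/36.
Multiplying each by its prior: 1/4 · 25/36 = 25/144, 3/8 · 4/9 = 1/6, 1/4 · 1/4 = 1/16, 1/8 · 1/36 = 1/288; with total 13/32.
So P(r = 5 | data) = (1/288) / (13/32) = 1/117.

0.009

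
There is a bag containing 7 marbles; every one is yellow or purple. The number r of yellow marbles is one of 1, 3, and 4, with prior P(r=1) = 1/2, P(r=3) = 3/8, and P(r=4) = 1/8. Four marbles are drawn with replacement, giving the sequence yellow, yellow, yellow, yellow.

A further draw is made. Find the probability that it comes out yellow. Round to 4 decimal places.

The likelihood of the observed sequence under each hypothesis: P(data | r = 1) = (1/7)(1/7)(1/7)(1/7) = 0.00041649; P(data | r = 3) = (3/7)(3/7)(3/7)(3/7) = 0.033736; P(data | r = 4) = (4/7)(4/7)(4/7)(4/7) = 0.10662.
The prior-weighted likelihoods are 1/2 · 0.00041649 = 0.00020825, 3/8 · 0.033736 = 0.012651, 1/8 · 0.10662 = 0.013328; summing to 0.026187.
Dividing through by the total gives posterior P(r = 1 | data) = 0.0079523, P(r = 3 | data) = 0.4831, P(r = 4 | data) = 0.50895.
Averaging over the posterior, P(yellow next | data) = (1/7)(0.0079523) + (3/7)(0.4831) + (4/7)(0.50895) = 0.49901.

0.4990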